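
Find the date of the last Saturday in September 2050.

The first Saturday of September 2050 is September 3.
September 2050 has 30 days. Adding weeks: 3, 10, 17, 24 — the last one ≤ 30 is the 24th.

24 September 2050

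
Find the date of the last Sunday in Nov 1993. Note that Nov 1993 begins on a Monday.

Nov 1993 begins on a Monday, so the first Sunday is Nov 7 (6 days later).
Nov 1993 has 30 days. Adding weeks: 7, 14, 21, 28 — the last one ≤ 30 is the 28th.

Nov 28, 1993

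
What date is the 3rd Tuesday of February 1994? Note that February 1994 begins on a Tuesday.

February 1994 begins on a Tuesday, so the first Tuesday is February 1.
The 3rd Tuesday is 2 weeks later: 1 + 14 = 15.

15 February 1994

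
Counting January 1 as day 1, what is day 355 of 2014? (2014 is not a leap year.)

January has 31 days (355 − 31 = 324 remain).
February has 28 days (324 − 28 = 296 remain).
March has 31 days (296 − 31 = 265 remain).
April has 30 days (265 − 30 = 235 remain).
May has 31 days (235 − 31 = 204 remain).
June has 30 days (204 − 30 = 174 remain).
July has 31 days (174 − 31 = 143 remain).
August has 31 days (143 − 31 = 112 remain).
September has 30 days (112 − 30 = 82 remain).
October has 31 days (82 − 31 = 51 remain).
November has 30 days (51 − 30 = 21 remain).
21 into December → December 21.

2014-12-21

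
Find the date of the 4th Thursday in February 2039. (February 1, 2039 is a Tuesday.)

February 2039 begins on a Tuesday, so the first Thursday is February 3 (2 days later).
The 4th Thursday is 3 weeks later: 3 + 21 = 24.

2039-02-24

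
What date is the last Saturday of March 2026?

March 2026 begins on a Sunday, so the first Saturday is March 7 (6 days later).
March 2026 has 31 days. Adding weeks: 7, 14, 21, 28 — the last one ≤ 31 is the 28th.

March 28, 2026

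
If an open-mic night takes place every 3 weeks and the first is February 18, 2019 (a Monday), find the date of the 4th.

The 4th occurrence is 3 intervals after the first: 3 × 21 = 63 days after February 18, 2019.
February has 28 days — 10 days to the end of February leaves 53.
March has 31 days (22 left).
22 days into April → April 22, 2019.

April 22, 2019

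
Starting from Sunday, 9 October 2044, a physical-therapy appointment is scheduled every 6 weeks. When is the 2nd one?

The 2nd occurrence is 1 interval after the first: 1 × 42 = 42 days after 9 October 2044.
October has 31 days — 22 days to the end of October leaves 20.
20 days into November → 20 November 2044.

20 November 2044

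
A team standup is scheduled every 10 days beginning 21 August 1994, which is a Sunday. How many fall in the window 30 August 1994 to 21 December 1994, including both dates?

12

Occurrences land 10·i days after 21 August 1994 for i = 0, 1, 2, …
30 August 1994 is 9 days after the start; 9 ÷ 10 = 0 remainder 9; since the remainder is 9, round up to i = 1. First occurrence in the window: #2 on 31 August 1994 (1×10 = 10 days in).
21 December 1994 is 122 days after the start; 122 ÷ 10 = 12 remainder 2. Last occurrence in the window: #13 on 19 December 1994.
Occurrences #2 through #13: 12 in total.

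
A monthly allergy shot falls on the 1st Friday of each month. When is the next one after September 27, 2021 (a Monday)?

September 2021 starts on a Wednesday, so its 1st Friday is September 3, 2021 (2 days in).
That is not after September 27, 2021, so look at October 2021.
October 2021 starts on a Friday, so its 1st Friday is October 1, 2021.

October 1, 2021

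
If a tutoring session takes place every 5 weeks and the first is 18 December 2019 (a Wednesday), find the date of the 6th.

The 6th occurrence is 5 intervals after the first: 5 × 35 = 175 days after 18 December 2019.
December has 31 days — 13 days to the end of December leaves 162.
January has 31 days (131 left).
February has 29 days (102 left).
March has 31 days (71 left).
April has 30 days (41 left).
May has 31 days (10 left).
10 days into June → 10 June 2020.

10 June 2020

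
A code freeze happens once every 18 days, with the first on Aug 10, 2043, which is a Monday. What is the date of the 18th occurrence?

The 18th occurrence is 17 intervals after the first: 17 × 18 = 306 days after Aug 10, 2043.
Aug has 31 days — 21 days to the end of Aug leaves 285.
Sep has 30 days (255 left).
Oct has 31 days (224 left).
Nov has 30 days (194 left).
Dec has 31 days (163 left).
Jan has 31 days (132 left).
Feb has 29 days (103 left).
Mar has 31 days (72 left).
Apr has 30 days (42 left).
May has 31 days (11 left).
11 days into Jun → Jun 11, 2044.

Jun 11, 2044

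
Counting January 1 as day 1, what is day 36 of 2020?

January has 31 days (36 − 31 = 5 remain).
5 into February → February 5.

February 5, 2020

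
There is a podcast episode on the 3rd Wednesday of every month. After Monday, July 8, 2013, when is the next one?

July 17, 2013

July 2013 starts on a Monday; its first Wednesday is the 3rd, so the 3rd Wednesday is the 17th — July 17, 2013.
July 17, 2013 is after July 8, 2013, so that is the next one.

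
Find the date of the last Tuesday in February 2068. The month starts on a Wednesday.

28 February 2068

February 2068 begins on a Wednesday, so the first Tuesday is February 7 (6 days later).
February 2068 has 29 days. Adding weeks: 7, 14, 21, 28 — the last one ≤ 29 is the 28th.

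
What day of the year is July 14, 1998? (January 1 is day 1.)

Days in months before July: 31 + 28 + 31 + 30 + 31 + 30 = 181.
Plus 14 days into July → day 195.

195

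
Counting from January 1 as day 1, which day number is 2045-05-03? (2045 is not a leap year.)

Days in months before May: 31 + 28 + 31 + 30 = 120.
Plus 3 days into May → day 123.

123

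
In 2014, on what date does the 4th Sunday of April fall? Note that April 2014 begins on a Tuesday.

April 2014 begins on a Tuesday, so the first Sunday is April 6 (5 days later).
The 4th Sunday is 3 weeks later: 6 + 21 = 27.

2014-04-27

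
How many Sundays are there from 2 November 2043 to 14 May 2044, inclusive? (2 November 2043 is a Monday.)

2 November 2043 is a Monday; the first Sunday on or after it is 8 November 2043 (6 days later).
From 8 November 2043 to 14 May 2044: 22 + 31 + 31 + 29 + 31 + 30 + 14 = 188 days (rest of November, December, January, February, March, April, May).
188 ÷ 7 = 26 full weeks with remainder 6, so 26 more Sundays after the first → 27.

27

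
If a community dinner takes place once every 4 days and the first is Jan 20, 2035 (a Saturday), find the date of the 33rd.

May 28, 2035

The 33rd occurrence is 32 intervals after the first: 32 × 4 = 128 days after Jan 20, 2035.
Jan has 31 days — 11 days to the end of Jan leaves 117.
Feb has 28 days (89 left).
Mar has 31 days (58 left).
Apr has 30 days (28 left).
28 days into May → May 28, 2035.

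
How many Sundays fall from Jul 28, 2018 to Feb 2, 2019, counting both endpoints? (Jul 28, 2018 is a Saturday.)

Jul 28, 2018 is a Saturday; the first Sunday on or after it is Jul 29, 2018 (1 day later).
From Jul 29, 2018 to Feb 2, 2019: 2 + 31 + 30 + 31 + 30 + 31 + 31 + 2 = 188 days (rest of Jul, Aug, Sep, Oct, Nov, Dec, Jan, Feb).
188 ÷ 7 = 26 full weeks with remainder 6, so 26 more Sundays after the first → 27.

27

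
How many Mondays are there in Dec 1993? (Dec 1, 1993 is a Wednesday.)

4

Dec 1, 1993 is a Wednesday; the first Monday on or after it is Dec 6, 1993 (5 days later).
From Dec 6, 1993 to Dec 31, 1993 is 31 − 6 = 25 days.
25 ÷ 7 = 3 full weeks with remainder 4, so 3 more Mondays after the first → 4.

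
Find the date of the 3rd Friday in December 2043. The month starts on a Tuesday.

December 2043 begins on a Tuesday, so the first Friday is December 4 (3 days later).
The 3rd Friday is 2 weeks later: 4 + 14 = 18.

2043-12-18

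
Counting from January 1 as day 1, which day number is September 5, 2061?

Days in months before September: 31 + 28 + 31 + 30 + 31 + 30 + 31 + 31 = 243.
Plus 5 days into September → day 248.

248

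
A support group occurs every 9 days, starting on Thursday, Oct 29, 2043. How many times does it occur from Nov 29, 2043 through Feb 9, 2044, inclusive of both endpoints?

8

Occurrences land 9·i days after Oct 29, 2043 for i = 0, 1, 2, …
Nov 29, 2043 is 31 days after the start; 31 ÷ 9 = 3 remainder 4; since the remainder is 4, round up to i = 4. First occurrence in the window: #5 on Dec 4, 2043 (4×9 = 36 days in).
Feb 9, 2044 is 103 days after the start; 103 ÷ 9 = 11 remainder 4. Last occurrence in the window: #12 on Feb 5, 2044.
Occurrences #5 through #12: 8 in total.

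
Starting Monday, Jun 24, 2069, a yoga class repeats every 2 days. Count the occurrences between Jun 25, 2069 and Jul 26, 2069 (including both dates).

Occurrences land 2·i days after Jun 24, 2069 for i = 0, 1, 2, …
Jun 25, 2069 is 1 day after the start; 1 ÷ 2 = 0 remainder 1; since the remainder is 1, round up to i = 1. First occurrence in the window: #2 on Jun 26, 2069 (1×2 = 2 days in).
Jul 26, 2069 is 32 days after the start; 32 ÷ 2 = 16 remainder 0. Last occurrence in the window: #17 on Jul 26, 2069.
Occurrences #2 through #17: 16 in total.

16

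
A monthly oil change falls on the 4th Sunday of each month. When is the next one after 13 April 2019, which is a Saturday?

28 April 2019

April 2019 starts on a Monday; its first Sunday is the 7th, so the 4th Sunday is the 28th — 28 April 2019.
28 April 2019 is after 13 April 2019, so that is the next one.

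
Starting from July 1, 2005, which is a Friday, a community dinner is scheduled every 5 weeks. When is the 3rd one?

The 3rd occurrence is 2 intervals after the first: 2 × 35 = 70 days after July 1, 2005.
July has 31 days — 30 days to the end of July leaves 40.
August has 31 days (9 left).
9 days into September → September 9, 2005.

September 9, 2005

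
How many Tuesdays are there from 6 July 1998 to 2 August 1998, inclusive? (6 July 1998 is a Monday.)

6 July 1998 is a Monday; the first Tuesday on or after it is 7 July 1998 (1 day later).
From 7 July 1998 to 2 August 1998: 24 + 2 = 26 days (rest of July, August).
26 ÷ 7 = 3 full weeks with remainder 5, so 3 more Tuesdays after the first → 4.

4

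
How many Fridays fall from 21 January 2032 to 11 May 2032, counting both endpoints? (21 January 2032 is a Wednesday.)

16

21 January 2032 is a Wednesday; the first Friday on or after it is 23 January 2032 (2 days later).
From 23 January 2032 to 11 May 2032: 8 + 29 + 31 + 30 + 11 = 109 days (rest of January, February, March, April, May).
109 ÷ 7 = 15 full weeks with remainder 4, so 15 more Fridays after the first → 16.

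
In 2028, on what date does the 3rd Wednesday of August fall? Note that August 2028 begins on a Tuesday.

August 16, 2028

August 2028 begins on a Tuesday, so the first Wednesday is August 2 (1 day later).
The 3rd Wednesday is 2 weeks later: 2 + 14 = 16.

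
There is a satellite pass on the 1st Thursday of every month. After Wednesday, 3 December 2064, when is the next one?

4 December 2064

December 2064 starts on a Monday, so its 1st Thursday is 4 December 2064 (3 days in).
4 December 2064 is after 3 December 2064, so that is the next one.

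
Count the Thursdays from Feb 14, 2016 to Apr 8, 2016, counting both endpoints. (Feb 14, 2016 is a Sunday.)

Feb 14, 2016 is a Sunday; the first Thursday on or after it is Feb 18, 2016 (4 days later).
From Feb 18, 2016 to Apr 8, 2016: 11 + 31 + 8 = 50 days (rest of Feb, Mar, Apr).
50 ÷ 7 = 7 full weeks with remainder 1, so 7 more Thursdays after the first → 8.

8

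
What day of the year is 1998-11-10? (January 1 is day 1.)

314

Days in months before November: 31 + 28 + 31 + 30 + 31 + 30 + 31 + 31 + 30 + 31 = 304.
Plus 10 days into November → day 314.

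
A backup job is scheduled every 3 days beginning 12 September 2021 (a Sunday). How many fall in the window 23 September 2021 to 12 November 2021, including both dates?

Occurrences land 3·i days after 12 September 2021 for i = 0, 1, 2, …
23 September 2021 is 11 days after the start; 11 ÷ 3 = 3 remainder 2; since the remainder is 2, round up to i = 4. First occurrence in the window: #5 on 24 September 2021 (4×3 = 12 days in).
12 November 2021 is 61 days after the start; 61 ÷ 3 = 20 remainder 1. Last occurrence in the window: #21 on 11 November 2021.
Occurrences #5 through #21: 17 in total.

17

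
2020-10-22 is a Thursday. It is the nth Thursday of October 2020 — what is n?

4th

Day 22 falls in week ⌈22/7⌉ of the month.
Days 1–7 hold the 1st Thursday, 8–14 the 2nd, 15–21 the 3rd, 22–28 the 4th, 29–31 the 5th.
22 is in the range for the 4th.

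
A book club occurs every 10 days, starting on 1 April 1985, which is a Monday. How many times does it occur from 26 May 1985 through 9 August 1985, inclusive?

8

Occurrences land 10·i days after 1 April 1985 for i = 0, 1, 2, …
26 May 1985 is 55 days after the start; 55 ÷ 10 = 5 remainder 5; since the remainder is 5, round up to i = 6. First occurrence in the window: #7 on 31 May 1985 (6×10 = 60 days in).
9 August 1985 is 130 days after the start; 130 ÷ 10 = 13 remainder 0. Last occurrence in the window: #14 on 9 August 1985.
Occurrences #7 through #14: 8 in total.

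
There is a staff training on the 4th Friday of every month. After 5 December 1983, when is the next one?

December 1983 starts on a Thursday; its first Friday is the 2nd, so the 4th Friday is the 23rd — 23 December 1983.
23 December 1983 is after 5 December 1983, so that is the next one.

23 December 1983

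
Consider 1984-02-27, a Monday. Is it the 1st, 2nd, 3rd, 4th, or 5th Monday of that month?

Day 27 falls in week ⌈27/7⌉ of the month.
Days 1–7 hold the 1st Monday, 8–14 the 2nd, 15–21 the 3rd, 22–28 the 4th, 29–31 the 5th.
27 is in the range for the 4th.

4th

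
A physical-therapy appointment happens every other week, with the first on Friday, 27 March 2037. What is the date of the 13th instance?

The 13th occurrence is 12 intervals after the first: 12 × 14 = 168 days after 27 March 2037.
March has 31 days — 4 days to the end of March leaves 164.
April has 30 days (134 left).
May has 31 days (103 left).
June has 30 days (73 left).
July has 31 days (42 left).
August has 31 days (11 left).
11 days into September → 11 September 2037.

11 September 2037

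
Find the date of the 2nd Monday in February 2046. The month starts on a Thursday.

February 2046 begins on a Thursday, so the first Monday is February 5 (4 days later).
The 2nd Monday is 1 weeks later: 5 + 7 = 12.

12 February 2046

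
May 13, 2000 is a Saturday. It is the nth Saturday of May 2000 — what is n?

2nd

Day 13 falls in week ⌈13/7⌉ of the month.
Days 1–7 hold the 1st Saturday, 8–14 the 2nd, 15–21 the 3rd, 22–28 the 4th, 29–31 the 5th.
13 is in the range for the 2nd.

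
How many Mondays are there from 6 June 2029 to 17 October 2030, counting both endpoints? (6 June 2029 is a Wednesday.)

6 June 2029 is a Wednesday; the first Monday on or after it is 11 June 2029 (5 days later).
From 11 June 2029 to 17 October 2030: 203 + 290 = 493 days (rest of 2029, to 17 October 2030 in 2030).
493 ÷ 7 = 70 full weeks with remainder 3, so 70 more Mondays after the first → 71.

71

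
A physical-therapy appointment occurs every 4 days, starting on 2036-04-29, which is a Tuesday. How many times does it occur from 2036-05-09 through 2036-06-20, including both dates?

11

Occurrences land 4·i days after 2036-04-29 for i = 0, 1, 2, …
2036-05-09 is 10 days after the start; 10 ÷ 4 = 2 remainder 2; since the remainder is 2, round up to i = 3. First occurrence in the window: #4 on 2036-05-11 (3×4 = 12 days in).
2036-06-20 is 52 days after the start; 52 ÷ 4 = 13 remainder 0. Last occurrence in the window: #14 on 2036-06-20.
Occurrences #4 through #14: 11 in total.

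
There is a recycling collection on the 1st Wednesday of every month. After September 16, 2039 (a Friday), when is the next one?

September 2039 starts on a Thursday, so its 1st Wednesday is September 7, 2039 (6 days in).
That is not after September 16, 2039, so look at October 2039.
October 2039 starts on a Saturday, so its 1st Wednesday is October 5, 2039 (4 days in).

October 5, 2039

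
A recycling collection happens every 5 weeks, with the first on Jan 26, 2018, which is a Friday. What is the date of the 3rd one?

The 3rd occurrence is 2 intervals after the first: 2 × 35 = 70 days after Jan 26, 2018.
Jan has 31 days — 5 days to the end of Jan leaves 65.
Feb has 28 days (37 left).
Mar has 31 days (6 left).
6 days into Apr → Apr 6, 2018.

Apr 6, 2018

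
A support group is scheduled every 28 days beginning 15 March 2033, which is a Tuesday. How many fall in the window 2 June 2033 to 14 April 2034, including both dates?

12

Occurrences land 28·i days after 15 March 2033 for i = 0, 1, 2, …
2 June 2033 is 79 days after the start; 79 ÷ 28 = 2 remainder 23; since the remainder is 23, round up to i = 3. First occurrence in the window: #4 on 7 June 2033 (3×28 = 84 days in).
14 April 2034 is 395 days after the start; 395 ÷ 28 = 14 remainder 3. Last occurrence in the window: #15 on 11 April 2034.
Occurrences #4 through #15: 12 in total.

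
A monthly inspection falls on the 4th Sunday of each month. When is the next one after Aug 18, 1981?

Aug 1981 starts on a Saturday; its first Sunday is the 2nd, so the 4th Sunday is the 23rd — Aug 23, 1981.
Aug 23, 1981 is after Aug 18, 1981, so that is the next one.

Aug 23, 1981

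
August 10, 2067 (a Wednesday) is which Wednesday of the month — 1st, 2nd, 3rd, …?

Day 10 falls in week ⌈10/7⌉ of the month.
Days 1–7 hold the 1st Wednesday, 8–14 the 2nd, 15–21 the 3rd, 22–28 the 4th, 29–31 the 5th.
10 is in the range for the 2nd.

2nd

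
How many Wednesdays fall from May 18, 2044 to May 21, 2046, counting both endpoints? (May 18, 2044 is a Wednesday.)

May 18, 2044 is a Wednesday; the first Wednesday on or after it is May 18, 2044.
From May 18, 2044 to May 21, 2046: 227 + 365 + 141 = 733 days (rest of 2044, 2045, to May 21, 2046 in 2046).
733 ÷ 7 = 104 full weeks with remainder 5, so 104 more Wednesdays after the first → 105.

105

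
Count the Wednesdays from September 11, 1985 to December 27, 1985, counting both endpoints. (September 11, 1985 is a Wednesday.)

16

September 11, 1985 is a Wednesday; the first Wednesday on or after it is September 11, 1985.
From September 11, 1985 to December 27, 1985: 19 + 31 + 30 + 27 = 107 days (rest of September, October, November, December).
107 ÷ 7 = 15 full weeks with remainder 2, so 15 more Wednesdays after the first → 16.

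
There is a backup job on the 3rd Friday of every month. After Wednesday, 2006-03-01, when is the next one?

March 2006 starts on a Wednesday; its first Friday is the 3rd, so the 3rd Friday is the 17th — 2006-03-17.
2006-03-17 is after 2006-03-01, so that is the next one.

2006-03-17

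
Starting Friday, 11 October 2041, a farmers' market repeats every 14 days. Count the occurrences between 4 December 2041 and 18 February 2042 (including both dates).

Occurrences land 14·i days after 11 October 2041 for i = 0, 1, 2, …
4 December 2041 is 54 days after the start; 54 ÷ 14 = 3 remainder 12; since the remainder is 12, round up to i = 4. First occurrence in the window: #5 on 6 December 2041 (4×14 = 56 days in).
18 February 2042 is 130 days after the start; 130 ÷ 14 = 9 remainder 4. Last occurrence in the window: #10 on 14 February 2042.
Occurrences #5 through #10: 6 in total.

6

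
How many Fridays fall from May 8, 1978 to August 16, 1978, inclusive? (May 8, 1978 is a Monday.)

14

May 8, 1978 is a Monday; the first Friday on or after it is May 12, 1978 (4 days later).
From May 12, 1978 to August 16, 1978: 19 + 30 + 31 + 16 = 96 days (rest of May, June, July, August).
96 ÷ 7 = 13 full weeks with remainder 5, so 13 more Fridays after the first → 14.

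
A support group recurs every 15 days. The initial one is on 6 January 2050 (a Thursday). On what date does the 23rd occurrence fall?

2 December 2050

The 23rd occurrence is 22 intervals after the first: 22 × 15 = 330 days after 6 January 2050.
January has 31 days — 25 days to the end of January leaves 305.
February has 28 days (277 left).
March has 31 days (246 left).
April has 30 days (216 left).
May has 31 days (185 left).
June has 30 days (155 left).
July has 31 days (124 left).
August has 31 days (93 left).
September has 30 days (63 left).
October has 31 days (32 left).
November has 30 days (2 left).
2 days into December → 2 December 2050.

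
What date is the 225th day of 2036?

August 12, 2036

January has 31 days (225 − 31 = 194 remain).
February has 29 days (194 − 29 = 165 remain).
March has 31 days (165 − 31 = 134 remain).
April has 30 days (134 − 30 = 104 remain).
May has 31 days (104 − 31 = 73 remain).
June has 30 days (73 − 30 = 43 remain).
July has 31 days (43 − 31 = 12 remain).
12 into August → August 12.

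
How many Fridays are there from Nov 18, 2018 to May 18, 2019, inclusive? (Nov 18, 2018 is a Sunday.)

26

Nov 18, 2018 is a Sunday; the first Friday on or after it is Nov 23, 2018 (5 days later).
From Nov 23, 2018 to May 18, 2019: 7 + 31 + 31 + 28 + 31 + 30 + 18 = 176 days (rest of Nov, Dec, Jan, Feb, Mar, Apr, May).
176 ÷ 7 = 25 full weeks with remainder 1, so 25 more Fridays after the first → 26.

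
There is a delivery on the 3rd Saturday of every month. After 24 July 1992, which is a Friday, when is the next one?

July 1992 starts on a Wednesday; its first Saturday is the 4th, so the 3rd Saturday is the 18th — 18 July 1992.
That is not after 24 July 1992, so look at August 1992.
August 1992 starts on a Saturday; its first Saturday is the 1st, so the 3rd Saturday is the 15th — 15 August 1992.

15 August 1992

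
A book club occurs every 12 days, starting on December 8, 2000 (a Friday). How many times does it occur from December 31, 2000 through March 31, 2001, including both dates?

8

Occurrences land 12·i days after December 8, 2000 for i = 0, 1, 2, …
December 31, 2000 is 23 days after the start; 23 ÷ 12 = 1 remainder 11; since the remainder is 11, round up to i = 2. First occurrence in the window: #3 on January 1, 2001 (2×12 = 24 days in).
March 31, 2001 is 113 days after the start; 113 ÷ 12 = 9 remainder 5. Last occurrence in the window: #10 on March 26, 2001.
Occurrences #3 through #10: 8 in total.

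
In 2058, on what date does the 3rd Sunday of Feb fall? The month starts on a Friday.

Feb 2058 begins on a Friday, so the first Sunday is Feb 3 (2 days later).
The 3rd Sunday is 2 weeks later: 3 + 14 = 17.

Feb 17, 2058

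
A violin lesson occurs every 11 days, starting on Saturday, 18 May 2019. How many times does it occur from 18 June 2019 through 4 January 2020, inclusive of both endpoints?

19

Occurrences land 11·i days after 18 May 2019 for i = 0, 1, 2, …
18 June 2019 is 31 days after the start; 31 ÷ 11 = 2 remainder 9; since the remainder is 9, round up to i = 3. First occurrence in the window: #4 on 20 June 2019 (3×11 = 33 days in).
4 January 2020 is 231 days after the start; 231 ÷ 11 = 21 remainder 0. Last occurrence in the window: #22 on 4 January 2020.
Occurrences #4 through #22: 19 in total.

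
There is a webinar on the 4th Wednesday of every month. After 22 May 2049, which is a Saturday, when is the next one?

May 2049 starts on a Saturday; its first Wednesday is the 5th, so the 4th Wednesday is the 26th — 26 May 2049.
26 May 2049 is after 22 May 2049, so that is the next one.

26 May 2049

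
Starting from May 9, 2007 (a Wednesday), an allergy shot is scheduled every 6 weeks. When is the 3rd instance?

The 3rd occurrence is 2 intervals after the first: 2 × 42 = 84 days after May 9, 2007.
May has 31 days — 22 days to the end of May leaves 62.
June has 30 days (32 left).
July has 31 days (1 left).
1 day into August → August 1, 2007.

August 1, 2007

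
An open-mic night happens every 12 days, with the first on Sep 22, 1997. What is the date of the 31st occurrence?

Sep 17, 1998

The 31st occurrence is 30 intervals after the first: 30 × 12 = 360 days after Sep 22, 1997.
Sep has 30 days — 8 days to the end of Sep leaves 352.
Oct has 31 days (321 left).
Nov has 30 days (291 left).
Dec has 31 days (260 left).
Jan has 31 days (229 left).
Feb has 28 days (201 left).
Mar has 31 days (170 left).
Apr has 30 days (140 left).
May has 31 days (109 left).
Jun has 30 days (79 left).
Jul has 31 days (48 left).
Aug has 31 days (17 left).
17 days into Sep → Sep 17, 1998.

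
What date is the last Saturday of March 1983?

26 March 1983

The first Saturday of March 1983 is March 5.
March 1983 has 31 days. Adding weeks: 5, 12, 19, 26 — the last one ≤ 31 is the 26th.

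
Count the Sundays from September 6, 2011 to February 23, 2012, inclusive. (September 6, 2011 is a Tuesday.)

24

September 6, 2011 is a Tuesday; the first Sunday on or after it is September 11, 2011 (5 days later).
From September 11, 2011 to February 23, 2012: 19 + 31 + 30 + 31 + 31 + 23 = 165 days (rest of September, October, November, December, January, February).
165 ÷ 7 = 23 full weeks with remainder 4, so 23 more Sundays after the first → 24.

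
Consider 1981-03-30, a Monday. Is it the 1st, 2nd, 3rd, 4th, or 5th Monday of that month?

5th

Day 30 falls in week ⌈30/7⌉ of the month.
Days 1–7 hold the 1st Monday, 8–14 the 2nd, 15–21 the 3rd, 22–28 the 4th, 29–31 the 5th.
30 is in the range for the 5th.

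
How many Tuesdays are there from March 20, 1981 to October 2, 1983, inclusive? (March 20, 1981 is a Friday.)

March 20, 1981 is a Friday; the first Tuesday on or after it is March 24, 1981 (4 days later).
From March 24, 1981 to October 2, 1983: 282 + 365 + 275 = 922 days (rest of 1981, 1982, to October 2, 1983 in 1983).
922 ÷ 7 = 131 full weeks with remainder 5, so 131 more Tuesdays after the first → 132.

132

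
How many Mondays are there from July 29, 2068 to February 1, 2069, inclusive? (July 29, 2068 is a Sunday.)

July 29, 2068 is a Sunday; the first Monday on or after it is July 30, 2068 (1 day later).
From July 30, 2068 to February 1, 2069: 1 + 31 + 30 + 31 + 30 + 31 + 31 + 1 = 186 days (rest of July, August, September, October, November, December, January, February).
186 ÷ 7 = 26 full weeks with remainder 4, so 26 more Mondays after the first → 27.

27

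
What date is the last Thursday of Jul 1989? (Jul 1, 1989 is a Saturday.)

Jul 27, 1989

Jul 1989 begins on a Saturday, so the first Thursday is Jul 6 (5 days later).
Jul 1989 has 31 days. Adding weeks: 6, 13, 20, 27 — the last one ≤ 31 is the 27th.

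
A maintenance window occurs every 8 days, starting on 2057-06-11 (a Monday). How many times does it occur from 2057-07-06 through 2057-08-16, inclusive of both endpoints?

Occurrences land 8·i days after 2057-06-11 for i = 0, 1, 2, …
2057-07-06 is 25 days after the start; 25 ÷ 8 = 3 remainder 1; since the remainder is 1, round up to i = 4. First occurrence in the window: #5 on 2057-07-13 (4×8 = 32 days in).
2057-08-16 is 66 days after the start; 66 ÷ 8 = 8 remainder 2. Last occurrence in the window: #9 on 2057-08-14.
Occurrences #5 through #9: 5 in total.

5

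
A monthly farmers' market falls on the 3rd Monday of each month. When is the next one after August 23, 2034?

September 18, 2034

August 2034 starts on a Tuesday; its first Monday is the 7th, so the 3rd Monday is the 21st — August 21, 2034.
That is not after August 23, 2034, so look at September 2034.
September 2034 starts on a Friday; its first Monday is the 4th, so the 3rd Monday is the 18th — September 18, 2034.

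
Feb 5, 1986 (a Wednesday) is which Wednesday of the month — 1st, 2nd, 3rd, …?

1st

Day 5 falls in week ⌈5/7⌉ of the month.
Days 1–7 hold the 1st Wednesday, 8–14 the 2nd, 15–21 the 3rd, 22–28 the 4th, 29–31 the 5th.
5 is in the range for the 1st.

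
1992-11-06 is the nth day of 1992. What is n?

Days in months before November: 31 + 29 + 31 + 30 + 31 + 30 + 31 + 31 + 30 + 31 = 305.
Plus 6 days into November → day 311.

311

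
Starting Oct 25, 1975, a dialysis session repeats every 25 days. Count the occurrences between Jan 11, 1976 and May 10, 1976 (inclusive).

4

Occurrences land 25·i days after Oct 25, 1975 for i = 0, 1, 2, …
Jan 11, 1976 is 78 days after the start; 78 ÷ 25 = 3 remainder 3; since the remainder is 3, round up to i = 4. First occurrence in the window: #5 on Feb 2, 1976 (4×25 = 100 days in).
May 10, 1976 is 198 days after the start; 198 ÷ 25 = 7 remainder 23. Last occurrence in the window: #8 on Apr 17, 1976.
Occurrences #5 through #8: 4 in total.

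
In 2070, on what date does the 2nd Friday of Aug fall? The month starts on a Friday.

Aug 8, 2070

Aug 2070 begins on a Friday, so the first Friday is Aug 1.
The 2nd Friday is 1 weeks later: 1 + 7 = 8.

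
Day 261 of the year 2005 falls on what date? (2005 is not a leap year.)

September 18, 2005

January has 31 days (261 − 31 = 230 remain).
February has 28 days (230 − 28 = 202 remain).
March has 31 days (202 − 31 = 171 remain).
April has 30 days (171 − 30 = 141 remain).
May has 31 days (141 − 31 = 110 remain).
June has 30 days (110 − 30 = 80 remain).
July has 31 days (80 − 31 = 49 remain).
August has 31 days (49 − 31 = 18 remain).
18 into September → September 18.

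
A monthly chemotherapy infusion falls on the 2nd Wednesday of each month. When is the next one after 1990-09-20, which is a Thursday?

September 1990 starts on a Saturday; its first Wednesday is the 5th, so the 2nd Wednesday is the 12th — 1990-09-12.
That is not after 1990-09-20, so look at October 1990.
October 1990 starts on a Monday; its first Wednesday is the 3rd, so the 2nd Wednesday is the 10th — 1990-10-10.

1990-10-10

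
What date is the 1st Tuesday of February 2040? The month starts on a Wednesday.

February 2040 begins on a Wednesday, so the first Tuesday is February 7 (6 days later).

2040-02-07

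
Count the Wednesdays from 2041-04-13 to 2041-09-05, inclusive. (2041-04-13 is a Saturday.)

21

2041-04-13 is a Saturday; the first Wednesday on or after it is 2041-04-17 (4 days later).
From 2041-04-17 to 2041-09-05: 13 + 31 + 30 + 31 + 31 + 5 = 141 days (rest of April, May, June, July, August, September).
141 ÷ 7 = 20 full weeks with remainder 1, so 20 more Wednesdays after the first → 21.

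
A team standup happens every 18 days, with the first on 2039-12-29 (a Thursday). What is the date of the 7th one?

2040-04-15

The 7th occurrence is 6 intervals after the first: 6 × 18 = 108 days after 2039-12-29.
December has 31 days — 2 days to the end of December leaves 106.
January has 31 days (75 left).
February has 29 days (46 left).
March has 31 days (15 left).
15 days into April → 2040-04-15.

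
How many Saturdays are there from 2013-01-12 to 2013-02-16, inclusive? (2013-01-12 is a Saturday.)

2013-01-12 is a Saturday; the first Saturday on or after it is 2013-01-12.
From 2013-01-12 to 2013-02-16: 19 + 16 = 35 days (rest of January, February).
35 ÷ 7 = 5 full weeks with remainder 0, so 5 more Saturdays after the first → 6.

6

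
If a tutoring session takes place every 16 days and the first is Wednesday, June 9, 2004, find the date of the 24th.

June 12, 2005

The 24th occurrence is 23 intervals after the first: 23 × 16 = 368 days after June 9, 2004.
June has 30 days — 21 days to the end of June leaves 347.
July has 31 days (316 left).
August has 31 days (285 left).
September has 30 days (255 left).
October has 31 days (224 left).
November has 30 days (194 left).
December has 31 days (163 left).
January has 31 days (132 left).
February has 28 days (104 left).
March has 31 days (73 left).
April has 30 days (43 left).
May has 31 days (12 left).
12 days into June → June 12, 2005.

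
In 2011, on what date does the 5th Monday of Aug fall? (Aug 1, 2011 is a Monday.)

Aug 2011 begins on a Monday, so the first Monday is Aug 1.
The 5th Monday is 4 weeks later: 1 + 28 = 29.

Aug 29, 2011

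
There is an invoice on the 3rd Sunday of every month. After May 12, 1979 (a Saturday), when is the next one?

May 1979 starts on a Tuesday; its first Sunday is the 6th, so the 3rd Sunday is the 20th — May 20, 1979.
May 20, 1979 is after May 12, 1979, so that is the next one.

May 20, 1979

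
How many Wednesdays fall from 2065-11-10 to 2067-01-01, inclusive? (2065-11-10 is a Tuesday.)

2065-11-10 is a Tuesday; the first Wednesday on or after it is 2065-11-11 (1 day later).
From 2065-11-11 to 2067-01-01: 50 + 365 + 1 = 416 days (rest of 2065, 2066, to 2067-01-01 in 2067).
416 ÷ 7 = 59 full weeks with remainder 3, so 59 more Wednesdays after the first → 60.

60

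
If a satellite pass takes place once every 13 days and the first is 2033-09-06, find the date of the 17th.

2034-04-02

The 17th occurrence is 16 intervals after the first: 16 × 13 = 208 days after 2033-09-06.
September has 30 days — 24 days to the end of September leaves 184.
October has 31 days (153 left).
November has 30 days (123 left).
December has 31 days (92 left).
January has 31 days (61 left).
February has 28 days (33 left).
March has 31 days (2 left).
2 days into April → 2034-04-02.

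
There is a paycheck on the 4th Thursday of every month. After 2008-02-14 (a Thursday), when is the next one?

February 2008 starts on a Friday; its first Thursday is the 7th, so the 4th Thursday is the 28th — 2008-02-28.
2008-02-28 is after 2008-02-14, so that is the next one.

2008-02-28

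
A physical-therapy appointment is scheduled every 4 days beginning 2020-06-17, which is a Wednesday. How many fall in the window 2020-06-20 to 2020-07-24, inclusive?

Occurrences land 4·i days after 2020-06-17 for i = 0, 1, 2, …
2020-06-20 is 3 days after the start; 3 ÷ 4 = 0 remainder 3; since the remainder is 3, round up to i = 1. First occurrence in the window: #2 on 2020-06-21 (1×4 = 4 days in).
2020-07-24 is 37 days after the start; 37 ÷ 4 = 9 remainder 1. Last occurrence in the window: #10 on 2020-07-23.
Occurrences #2 through #10: 9 in total.

9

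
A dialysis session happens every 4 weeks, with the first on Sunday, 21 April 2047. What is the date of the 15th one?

The 15th occurrence is 14 intervals after the first: 14 × 28 = 392 days after 21 April 2047.
April has 30 days — 9 days to the end of April leaves 383.
May has 31 days (352 left).
June has 30 days (322 left).
July has 31 days (291 left).
August has 31 days (260 left).
September has 30 days (230 left).
October has 31 days (199 left).
November has 30 days (169 left).
December has 31 days (138 left).
January has 31 days (107 left).
February has 29 days (78 left).
March has 31 days (47 left).
April has 30 days (17 left).
17 days into May → 17 May 2048.

17 May 2048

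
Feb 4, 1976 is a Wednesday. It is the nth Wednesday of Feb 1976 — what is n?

Day 4 falls in week ⌈4/7⌉ of the month.
Days 1–7 hold the 1st Wednesday, 8–14 the 2nd, 15–21 the 3rd, 22–28 the 4th, 29–31 the 5th.
4 is in the range for the 1st.

1st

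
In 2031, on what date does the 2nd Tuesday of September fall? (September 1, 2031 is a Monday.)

September 2031 begins on a Monday, so the first Tuesday is September 2 (1 day later).
The 2nd Tuesday is 1 weeks later: 2 + 7 = 9.

September 9, 2031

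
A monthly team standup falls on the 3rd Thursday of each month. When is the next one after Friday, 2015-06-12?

June 2015 starts on a Monday; its first Thursday is the 4th, so the 3rd Thursday is the 18th — 2015-06-18.
2015-06-18 is after 2015-06-12, so that is the next one.

2015-06-18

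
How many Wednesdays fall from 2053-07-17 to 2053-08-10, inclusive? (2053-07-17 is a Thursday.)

3

2053-07-17 is a Thursday; the first Wednesday on or after it is 2053-07-23 (6 days later).
From 2053-07-23 to 2053-08-10: 8 + 10 = 18 days (rest of July, August).
18 ÷ 7 = 2 full weeks with remainder 4, so 2 more Wednesdays after the first → 3.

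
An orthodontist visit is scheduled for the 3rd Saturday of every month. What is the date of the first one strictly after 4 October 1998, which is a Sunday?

17 October 1998

October 1998 starts on a Thursday; its first Saturday is the 3rd, so the 3rd Saturday is the 17th — 17 October 1998.
17 October 1998 is after 4 October 1998, so that is the next one.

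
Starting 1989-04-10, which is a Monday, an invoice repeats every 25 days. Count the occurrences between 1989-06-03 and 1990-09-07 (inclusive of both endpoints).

Occurrences land 25·i days after 1989-04-10 for i = 0, 1, 2, …
1989-06-03 is 54 days after the start; 54 ÷ 25 = 2 remainder 4; since the remainder is 4, round up to i = 3. First occurrence in the window: #4 on 1989-06-24 (3×25 = 75 days in).
1990-09-07 is 515 days after the start; 515 ÷ 25 = 20 remainder 15. Last occurrence in the window: #21 on 1990-08-23.
Occurrences #4 through #21: 18 in total.

18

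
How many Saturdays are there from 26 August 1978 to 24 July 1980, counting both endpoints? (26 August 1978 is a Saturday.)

100

26 August 1978 is a Saturday; the first Saturday on or after it is 26 August 1978.
From 26 August 1978 to 24 July 1980: 127 + 365 + 206 = 698 days (rest of 1978, 1979, to 24 July 1980 in 1980).
698 ÷ 7 = 99 full weeks with remainder 5, so 99 more Saturdays after the first → 100.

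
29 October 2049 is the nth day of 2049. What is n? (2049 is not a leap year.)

Days in months before October: 31 + 28 + 31 + 30 + 31 + 30 + 31 + 31 + 30 = 273.
Plus 29 days into October → day 302.

302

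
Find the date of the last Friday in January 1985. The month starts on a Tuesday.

25 January 1985

January 1985 begins on a Tuesday, so the first Friday is January 4 (3 days later).
January 1985 has 31 days. Adding weeks: 4, 11, 18, 25 — the last one ≤ 31 is the 25th.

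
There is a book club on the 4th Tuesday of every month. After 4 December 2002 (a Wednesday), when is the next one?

December 2002 starts on a Sunday; its first Tuesday is the 3rd, so the 4th Tuesday is the 24th — 24 December 2002.
24 December 2002 is after 4 December 2002, so that is the next one.

24 December 2002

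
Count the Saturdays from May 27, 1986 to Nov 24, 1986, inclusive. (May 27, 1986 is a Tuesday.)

May 27, 1986 is a Tuesday; the first Saturday on or after it is May 31, 1986 (4 days later).
From May 31, 1986 to Nov 24, 1986: 0 + 30 + 31 + 31 + 30 + 31 + 24 = 177 days (rest of May, Jun, Jul, Aug, Sep, Oct, Nov).
177 ÷ 7 = 25 full weeks with remainder 2, so 25 more Saturdays after the first → 26.

26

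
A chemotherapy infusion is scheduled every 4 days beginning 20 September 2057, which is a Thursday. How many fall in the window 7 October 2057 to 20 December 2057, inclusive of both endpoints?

18

Occurrences land 4·i days after 20 September 2057 for i = 0, 1, 2, …
7 October 2057 is 17 days after the start; 17 ÷ 4 = 4 remainder 1; since the remainder is 1, round up to i = 5. First occurrence in the window: #6 on 10 October 2057 (5×4 = 20 days in).
20 December 2057 is 91 days after the start; 91 ÷ 4 = 22 remainder 3. Last occurrence in the window: #23 on 17 December 2057.
Occurrences #6 through #23: 18 in total.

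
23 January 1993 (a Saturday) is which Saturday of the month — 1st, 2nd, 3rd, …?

4th

Day 23 falls in week ⌈23/7⌉ of the month.
Days 1–7 hold the 1st Saturday, 8–14 the 2nd, 15–21 the 3rd, 22–28 the 4th, 29–31 the 5th.
23 is in the range for the 4th.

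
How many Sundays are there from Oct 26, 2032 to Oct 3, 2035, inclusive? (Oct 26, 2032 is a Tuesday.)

153

Oct 26, 2032 is a Tuesday; the first Sunday on or after it is Oct 31, 2032 (5 days later).
From Oct 31, 2032 to Oct 3, 2035: 61 + 365 + 365 + 276 = 1067 days (rest of 2032, 2033, 2034, to Oct 3, 2035 in 2035).
1067 ÷ 7 = 152 full weeks with remainder 3, so 152 more Sundays after the first → 153.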